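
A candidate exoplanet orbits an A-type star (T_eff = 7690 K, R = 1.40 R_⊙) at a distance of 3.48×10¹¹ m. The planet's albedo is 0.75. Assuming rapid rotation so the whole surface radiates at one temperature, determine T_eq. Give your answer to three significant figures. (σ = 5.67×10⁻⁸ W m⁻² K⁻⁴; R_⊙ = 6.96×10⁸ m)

T_eq ≈ 203 K

R_⋆ = 1.40 × 6.96×10⁸ = 9.74×10⁸ m.
L = 4πR_⋆²σT_⋆⁴ = 4π(9.74×10⁸)² × 5.67×10⁻⁸ × (7690)⁴ = 2.37×10²⁷ W.
S = L/(4πd²) = 1550 W m⁻².
Energy balance: absorbed = emitted ⇒ πR²·S(1−A) = 4πR²·σT_eq⁴, so T_eq⁴ = S(1−A)/(4σ).
T_eq = [1550 × 0.25 / (4 × 5.67×10⁻⁸)]^(1/4) = (1.71×10⁹)^(1/4) = 203 K.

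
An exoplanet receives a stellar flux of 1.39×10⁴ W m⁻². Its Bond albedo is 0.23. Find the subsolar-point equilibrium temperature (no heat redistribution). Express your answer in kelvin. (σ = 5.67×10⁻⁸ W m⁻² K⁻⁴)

T_ss ≈ 659 K

At the subsolar point the surface absorbs S(1−A) and emits σT⁴ per unit area — no factor of 4, since only the local patch is in balance.
T = [1.39×10⁴ × 0.77 / 5.67×10⁻⁸]^(1/4) = (1.89×10¹¹)^(1/4) = 659 K.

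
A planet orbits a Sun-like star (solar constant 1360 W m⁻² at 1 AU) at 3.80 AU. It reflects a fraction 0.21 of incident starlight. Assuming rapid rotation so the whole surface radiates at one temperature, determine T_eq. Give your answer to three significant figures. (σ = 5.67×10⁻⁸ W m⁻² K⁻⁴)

Flux at 3.80 AU: S = 1360/3.80² = 94.2 W m⁻².
Energy balance: absorbed = emitted ⇒ πR²·S(1−A) = 4πR²·σT_eq⁴, so T_eq⁴ = S(1−A)/(4σ).
T_eq = [94.2 × 0.79 / (4 × 5.67×10⁻⁸)]^(1/4) = (3.28×10⁸)^(1/4) = 135 K.

T_eq ≈ 135 K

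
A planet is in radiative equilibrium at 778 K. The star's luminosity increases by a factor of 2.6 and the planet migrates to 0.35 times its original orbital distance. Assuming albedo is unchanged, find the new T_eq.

T_eq ≈ 1670 K

T_eq ∝ L^(1/4) · d^(−1/2).
T′ = 778 × 2.6^(1/4) / 0.35^(1/2) = 1670 K.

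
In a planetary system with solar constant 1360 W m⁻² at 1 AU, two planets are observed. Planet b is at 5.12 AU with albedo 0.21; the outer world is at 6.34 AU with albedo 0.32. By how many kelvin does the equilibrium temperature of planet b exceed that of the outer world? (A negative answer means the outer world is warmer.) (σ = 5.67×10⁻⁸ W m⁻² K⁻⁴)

T_eq = [S₀(1−A)/(4σd²)]^(1/4), so T ∝ (1−A)^(1/4) / √d.
T₁ = [1360×0.79/(4×5.67×10⁻⁸×5.12²)]^(1/4) = 115.94 K.
T₂ = [1360×0.68/(4×5.67×10⁻⁸×6.34²)]^(1/4) = 100.36 K.

ΔT ≈ 15.6 K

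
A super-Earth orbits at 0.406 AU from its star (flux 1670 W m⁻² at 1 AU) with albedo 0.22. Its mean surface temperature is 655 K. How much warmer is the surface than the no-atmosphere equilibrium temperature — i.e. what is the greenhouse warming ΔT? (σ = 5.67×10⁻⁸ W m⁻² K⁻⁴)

S = 1670/0.406² = 1.013×10⁴ W m⁻².
T_eq = [S(1−A)/(4σ)]^(1/4) = [1.013×10⁴×0.78/(4×5.67×10⁻⁸)]^(1/4) = 432.0 K.
ΔT = T_surf − T_eq = 655 − 432.0.

ΔT ≈ 223.0 K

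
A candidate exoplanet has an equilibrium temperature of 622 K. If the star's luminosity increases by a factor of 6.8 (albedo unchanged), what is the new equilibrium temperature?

T_eq ≈ 1000 K

T_eq ∝ L^(1/4) · d^(−1/2).
T′ = 622 × 6.8^(1/4) = 1000 K.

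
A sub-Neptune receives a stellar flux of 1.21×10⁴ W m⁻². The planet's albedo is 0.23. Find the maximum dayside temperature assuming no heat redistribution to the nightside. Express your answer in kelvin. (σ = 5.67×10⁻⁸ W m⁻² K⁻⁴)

With no redistribution each surface element balances locally: S(1−A) = σT⁴.
T = [1.21×10⁴ × 0.77 / 5.67×10⁻⁸]^(1/4) = (1.64×10¹¹)^(1/4) = 637 K.

T_ss ≈ 637 K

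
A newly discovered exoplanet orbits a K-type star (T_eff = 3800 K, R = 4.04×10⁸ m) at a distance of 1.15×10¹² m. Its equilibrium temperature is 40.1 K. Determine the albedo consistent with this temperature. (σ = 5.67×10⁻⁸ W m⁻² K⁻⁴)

L = 4πR_⋆²σT_⋆⁴ = 4π(4.04×10⁸)² × 5.67×10⁻⁸ × (3800)⁴ = 2.42×10²⁵ W.
S = L/(4πd²) = 1.46 W m⁻².
From T_eq⁴ = S(1−A)/(4σ): 1−A = 4σT_eq⁴/S.
1−A = 4 × 5.67×10⁻⁸ × (40.1)⁴ / 1.46 = 0.402.

A ≈ 0.60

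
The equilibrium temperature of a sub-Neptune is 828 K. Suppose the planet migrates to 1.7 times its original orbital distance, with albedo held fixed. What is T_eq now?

T_eq ≈ 635 K

T_eq ∝ L^(1/4) · d^(−1/2).
T′ = 828 / 1.7^(1/2) = 635 K.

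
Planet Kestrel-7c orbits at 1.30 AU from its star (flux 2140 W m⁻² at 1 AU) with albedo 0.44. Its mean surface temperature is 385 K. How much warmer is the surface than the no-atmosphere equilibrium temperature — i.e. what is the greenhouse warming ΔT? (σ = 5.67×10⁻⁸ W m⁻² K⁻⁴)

ΔT ≈ 148.5 K

S = 2140/1.30² = 1266 W m⁻².
T_eq = [S(1−A)/(4σ)]^(1/4) = [1266×0.56/(4×5.67×10⁻⁸)]^(1/4) = 236.5 K.
ΔT = T_surf − T_eq = 385 − 236.5.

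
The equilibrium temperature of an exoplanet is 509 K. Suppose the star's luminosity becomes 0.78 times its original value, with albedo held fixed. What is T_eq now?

T_eq ∝ L^(1/4) · d^(−1/2).
T′ = 509 × 0.78^(1/4) = 478 K.

T_eq ≈ 478 K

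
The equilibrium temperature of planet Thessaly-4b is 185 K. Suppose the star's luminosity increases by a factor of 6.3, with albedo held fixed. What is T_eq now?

T_eq ∝ L^(1/4) · d^(−1/2).
T′ = 185 × 6.3^(1/4) = 293 K.

T_eq ≈ 293 K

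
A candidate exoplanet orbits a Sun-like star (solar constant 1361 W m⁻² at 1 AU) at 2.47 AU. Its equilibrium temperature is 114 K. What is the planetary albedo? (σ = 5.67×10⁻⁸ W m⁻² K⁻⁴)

Flux at 2.47 AU: S = 1361/2.47² = 223 W m⁻².
From T_eq⁴ = S(1−A)/(4σ): 1−A = 4σT_eq⁴/S.
1−A = 4 × 5.67×10⁻⁸ × (114)⁴ / 223 = 0.172.

A ≈ 0.83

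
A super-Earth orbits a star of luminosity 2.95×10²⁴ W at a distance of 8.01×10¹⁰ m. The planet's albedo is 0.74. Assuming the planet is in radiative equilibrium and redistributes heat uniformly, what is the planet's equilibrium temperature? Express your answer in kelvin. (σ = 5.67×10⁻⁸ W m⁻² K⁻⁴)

T_eq ≈ 80.5 K

Flux: S = L/(4πd²) = 2.95×10²⁴/(4π×(8.01×10¹⁰)²) = 36.6 W m⁻².
Energy balance: absorbed = emitted ⇒ πR²·S(1−A) = 4πR²·σT_eq⁴, so T_eq⁴ = S(1−A)/(4σ).
T_eq = [36.6 × 0.26 / (4 × 5.67×10⁻⁸)]^(1/4) = (4.19×10⁷)^(1/4) = 80.5 K.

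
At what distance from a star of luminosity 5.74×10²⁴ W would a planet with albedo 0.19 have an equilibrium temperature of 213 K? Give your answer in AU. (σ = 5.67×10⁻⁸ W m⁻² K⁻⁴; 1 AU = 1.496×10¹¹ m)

From T_eq⁴ = L(1−A)/(16πσd²): d = √[L(1−A)/(16πσT_eq⁴)].
d = √[5.74×10²⁴ × 0.81 / (16π × 5.67×10⁻⁸ × (213)⁴)] = 2.82×10¹⁰ m = 0.188 AU.

d ≈ 0.188 AU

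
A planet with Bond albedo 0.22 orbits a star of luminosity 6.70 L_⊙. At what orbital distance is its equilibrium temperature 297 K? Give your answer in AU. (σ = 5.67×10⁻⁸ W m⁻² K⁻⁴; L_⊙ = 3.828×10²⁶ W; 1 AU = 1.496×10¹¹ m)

L = 6.70 × 3.828×10²⁶ = 2.56×10²⁷ W.
From T_eq⁴ = L(1−A)/(16πσd²): d = √[L(1−A)/(16πσT_eq⁴)].
d = √[2.56×10²⁷ × 0.78 / (16π × 5.67×10⁻⁸ × (297)⁴)] = 3.00×10¹¹ m = 2.01 AU.

d ≈ 2.01 AU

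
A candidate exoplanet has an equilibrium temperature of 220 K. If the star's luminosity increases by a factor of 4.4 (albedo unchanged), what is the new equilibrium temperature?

T_eq ≈ 319 K

T_eq ∝ L^(1/4) · d^(−1/2).
T′ = 220 × 4.4^(1/4) = 319 K.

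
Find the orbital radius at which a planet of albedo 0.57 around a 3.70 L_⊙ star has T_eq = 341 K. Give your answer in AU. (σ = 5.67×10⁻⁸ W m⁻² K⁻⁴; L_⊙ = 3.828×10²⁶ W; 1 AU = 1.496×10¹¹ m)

d ≈ 0.840 AU

L = 3.70 × 3.828×10²⁶ = 1.42×10²⁷ W.
From T_eq⁴ = L(1−A)/(16πσd²): d = √[L(1−A)/(16πσT_eq⁴)].
d = √[1.42×10²⁷ × 0.43 / (16π × 5.67×10⁻⁸ × (341)⁴)] = 1.26×10¹¹ m = 0.840 AU.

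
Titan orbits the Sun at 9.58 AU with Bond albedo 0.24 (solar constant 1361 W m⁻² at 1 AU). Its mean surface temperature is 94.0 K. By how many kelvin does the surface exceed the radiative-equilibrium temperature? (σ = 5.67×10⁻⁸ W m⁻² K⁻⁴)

ΔT ≈ 10.0 K

S = 1361/9.58² = 14.83 W m⁻².
T_eq = [S(1−A)/(4σ)]^(1/4) = [14.83×0.76/(4×5.67×10⁻⁸)]^(1/4) = 84.0 K.
ΔT = T_surf − T_eq = 94 − 84.0.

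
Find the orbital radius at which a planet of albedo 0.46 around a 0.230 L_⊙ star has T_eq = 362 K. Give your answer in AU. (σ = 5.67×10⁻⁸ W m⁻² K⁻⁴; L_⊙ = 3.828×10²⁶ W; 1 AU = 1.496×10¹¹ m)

d ≈ 0.208 AU

L = 0.230 × 3.828×10²⁶ = 8.80×10²⁵ W.
From T_eq⁴ = L(1−A)/(16πσd²): d = √[L(1−A)/(16πσT_eq⁴)].
d = √[8.80×10²⁵ × 0.54 / (16π × 5.67×10⁻⁸ × (362)⁴)] = 3.12×10¹⁰ m = 0.208 AU.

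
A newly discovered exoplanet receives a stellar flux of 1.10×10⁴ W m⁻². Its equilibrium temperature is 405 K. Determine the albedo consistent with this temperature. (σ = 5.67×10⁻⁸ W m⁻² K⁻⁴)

From T_eq⁴ = S(1−A)/(4σ): 1−A = 4σT_eq⁴/S.
1−A = 4 × 5.67×10⁻⁸ × (405)⁴ / 1.10×10⁴ = 0.555.

A ≈ 0.45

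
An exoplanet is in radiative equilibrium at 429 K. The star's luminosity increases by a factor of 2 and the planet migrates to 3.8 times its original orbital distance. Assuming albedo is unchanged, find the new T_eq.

T_eq ≈ 262 K

T_eq ∝ L^(1/4) · d^(−1/2).
T′ = 429 × 2^(1/4) / 3.8^(1/2) = 262 K.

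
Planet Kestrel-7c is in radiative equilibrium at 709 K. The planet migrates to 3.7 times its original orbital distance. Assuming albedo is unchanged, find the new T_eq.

T_eq ≈ 369 K

T_eq ∝ L^(1/4) · d^(−1/2).
T′ = 709 / 3.7^(1/2) = 369 K.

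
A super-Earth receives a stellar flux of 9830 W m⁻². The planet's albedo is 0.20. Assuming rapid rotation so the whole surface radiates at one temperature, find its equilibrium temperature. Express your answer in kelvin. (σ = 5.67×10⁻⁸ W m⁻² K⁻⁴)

T_eq ≈ 432 K

Energy balance: absorbed = emitted ⇒ πR²·S(1−A) = 4πR²·σT_eq⁴, so T_eq⁴ = S(1−A)/(4σ).
T_eq = [9830 × 0.80 / (4 × 5.67×10⁻⁸)]^(1/4) = (3.47×10¹⁰)^(1/4) = 432 K.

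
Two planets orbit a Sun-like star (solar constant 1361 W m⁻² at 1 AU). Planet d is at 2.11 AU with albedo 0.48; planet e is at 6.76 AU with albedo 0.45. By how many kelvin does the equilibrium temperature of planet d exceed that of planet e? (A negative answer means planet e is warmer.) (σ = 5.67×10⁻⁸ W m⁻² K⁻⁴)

T_eq = [S₀(1−A)/(4σd²)]^(1/4), so T ∝ (1−A)^(1/4) / √d.
T₁ = [1361×0.52/(4×5.67×10⁻⁸×2.11²)]^(1/4) = 162.71 K.
T₂ = [1361×0.55/(4×5.67×10⁻⁸×6.76²)]^(1/4) = 92.19 K.

ΔT ≈ 70.5 K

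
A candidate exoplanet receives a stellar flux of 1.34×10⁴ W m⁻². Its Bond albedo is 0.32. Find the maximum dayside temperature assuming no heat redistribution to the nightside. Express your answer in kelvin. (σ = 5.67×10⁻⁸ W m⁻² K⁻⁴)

With no redistribution each surface element balances locally: S(1−A) = σT⁴.
T = [1.34×10⁴ × 0.68 / 5.67×10⁻⁸]^(1/4) = (1.61×10¹¹)^(1/4) = 633 K.

T_ss ≈ 633 K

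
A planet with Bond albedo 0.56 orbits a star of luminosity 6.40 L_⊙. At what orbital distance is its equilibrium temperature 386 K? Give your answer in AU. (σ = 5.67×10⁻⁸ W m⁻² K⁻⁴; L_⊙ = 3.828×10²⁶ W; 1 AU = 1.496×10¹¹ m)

d ≈ 0.873 AU

L = 6.40 × 3.828×10²⁶ = 2.45×10²⁷ W.
From T_eq⁴ = L(1−A)/(16πσd²): d = √[L(1−A)/(16πσT_eq⁴)].
d = √[2.45×10²⁷ × 0.44 / (16π × 5.67×10⁻⁸ × (386)⁴)] = 1.31×10¹¹ m = 0.873 AU.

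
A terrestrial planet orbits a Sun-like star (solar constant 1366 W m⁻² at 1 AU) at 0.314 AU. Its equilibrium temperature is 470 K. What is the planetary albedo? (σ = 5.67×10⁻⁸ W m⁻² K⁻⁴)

Flux at 0.314 AU: S = 1366/0.314² = 1.39×10⁴ W m⁻².
From T_eq⁴ = S(1−A)/(4σ): 1−A = 4σT_eq⁴/S.
1−A = 4 × 5.67×10⁻⁸ × (470)⁴ / 1.39×10⁴ = 0.799.

A ≈ 0.20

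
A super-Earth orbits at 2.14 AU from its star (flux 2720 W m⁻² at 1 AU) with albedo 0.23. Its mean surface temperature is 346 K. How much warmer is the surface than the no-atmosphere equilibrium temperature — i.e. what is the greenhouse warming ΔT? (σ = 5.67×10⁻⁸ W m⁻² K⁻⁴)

ΔT ≈ 134.1 K

S = 2720/2.14² = 593.9 W m⁻².
T_eq = [S(1−A)/(4σ)]^(1/4) = [593.9×0.77/(4×5.67×10⁻⁸)]^(1/4) = 211.9 K.
ΔT = T_surf − T_eq = 346 − 211.9.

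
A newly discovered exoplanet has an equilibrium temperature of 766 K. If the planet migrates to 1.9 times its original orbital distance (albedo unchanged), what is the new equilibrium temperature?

T_eq ≈ 556 K

T_eq ∝ L^(1/4) · d^(−1/2).
T′ = 766 / 1.9^(1/2) = 556 K.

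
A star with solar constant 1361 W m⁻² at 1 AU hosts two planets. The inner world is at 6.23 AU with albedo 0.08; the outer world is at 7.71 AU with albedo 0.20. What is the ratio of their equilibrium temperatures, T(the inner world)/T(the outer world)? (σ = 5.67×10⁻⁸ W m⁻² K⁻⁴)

T_eq = [S₀(1−A)/(4σd²)]^(1/4), so T ∝ (1−A)^(1/4) / √d.
T₁ = [1361×0.92/(4×5.67×10⁻⁸×6.23²)]^(1/4) = 109.21 K.
T₂ = [1361×0.80/(4×5.67×10⁻⁸×7.71²)]^(1/4) = 94.80 K.

T₁/T₂ ≈ 1.152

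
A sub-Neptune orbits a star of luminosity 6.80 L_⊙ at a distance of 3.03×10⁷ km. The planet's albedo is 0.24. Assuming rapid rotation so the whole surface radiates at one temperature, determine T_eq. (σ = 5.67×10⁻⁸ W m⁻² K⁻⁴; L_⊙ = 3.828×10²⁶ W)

d = 3.03×10⁷ km = 3.03×10¹⁰ m.
L = 6.80 × 3.828×10²⁶ = 2.60×10²⁷ W.
Flux: S = L/(4πd²) = 2.60×10²⁷/(4π×(3.03×10¹⁰)²) = 2.26×10⁵ W m⁻².
Energy balance: absorbed = emitted ⇒ πR²·S(1−A) = 4πR²·σT_eq⁴, so T_eq⁴ = S(1−A)/(4σ).
T_eq = [2.26×10⁵ × 0.76 / (4 × 5.67×10⁻⁸)]^(1/4) = (7.56×10¹¹)^(1/4) = 932 K.

T_eq ≈ 932 K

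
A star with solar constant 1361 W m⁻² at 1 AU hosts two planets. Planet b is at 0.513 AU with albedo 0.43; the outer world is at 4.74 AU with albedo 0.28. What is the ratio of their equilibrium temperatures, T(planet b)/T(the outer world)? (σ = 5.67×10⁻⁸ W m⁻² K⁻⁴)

T_eq = [S₀(1−A)/(4σd²)]^(1/4), so T ∝ (1−A)^(1/4) / √d.
T₁ = [1361×0.57/(4×5.67×10⁻⁸×0.513²)]^(1/4) = 337.65 K.
T₂ = [1361×0.72/(4×5.67×10⁻⁸×4.74²)]^(1/4) = 117.76 K.

T₁/T₂ ≈ 2.867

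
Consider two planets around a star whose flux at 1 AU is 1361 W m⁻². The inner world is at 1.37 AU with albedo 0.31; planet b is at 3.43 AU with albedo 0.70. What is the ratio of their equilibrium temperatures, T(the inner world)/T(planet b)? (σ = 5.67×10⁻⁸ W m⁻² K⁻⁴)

T₁/T₂ ≈ 1.949

T_eq = [S₀(1−A)/(4σd²)]^(1/4), so T ∝ (1−A)^(1/4) / √d.
T₁ = [1361×0.69/(4×5.67×10⁻⁸×1.37²)]^(1/4) = 216.72 K.
T₂ = [1361×0.30/(4×5.67×10⁻⁸×3.43²)]^(1/4) = 111.22 K.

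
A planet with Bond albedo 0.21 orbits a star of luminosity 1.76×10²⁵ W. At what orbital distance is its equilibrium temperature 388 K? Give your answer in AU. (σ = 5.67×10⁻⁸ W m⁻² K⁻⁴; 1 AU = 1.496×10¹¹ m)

From T_eq⁴ = L(1−A)/(16πσd²): d = √[L(1−A)/(16πσT_eq⁴)].
d = √[1.76×10²⁵ × 0.79 / (16π × 5.67×10⁻⁸ × (388)⁴)] = 1.47×10¹⁰ m = 0.0981 AU.

d ≈ 0.0981 AU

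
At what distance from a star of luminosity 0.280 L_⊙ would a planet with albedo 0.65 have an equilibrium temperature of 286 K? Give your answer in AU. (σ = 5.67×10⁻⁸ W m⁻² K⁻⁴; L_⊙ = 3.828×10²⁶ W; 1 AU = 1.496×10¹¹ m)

d ≈ 0.296 AU

L = 0.280 × 3.828×10²⁶ = 1.07×10²⁶ W.
From T_eq⁴ = L(1−A)/(16πσd²): d = √[L(1−A)/(16πσT_eq⁴)].
d = √[1.07×10²⁶ × 0.35 / (16π × 5.67×10⁻⁸ × (286)⁴)] = 4.44×10¹⁰ m = 0.296 AU.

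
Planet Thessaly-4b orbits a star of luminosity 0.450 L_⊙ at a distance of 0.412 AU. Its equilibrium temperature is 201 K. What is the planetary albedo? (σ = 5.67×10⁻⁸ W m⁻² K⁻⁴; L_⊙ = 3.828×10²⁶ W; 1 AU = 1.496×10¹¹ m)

d = 0.412 AU = 6.16×10¹⁰ m.
L = 0.450 × 3.828×10²⁶ = 1.72×10²⁶ W.
Flux: S = L/(4πd²) = 1.72×10²⁶/(4π×(6.16×10¹⁰)²) = 3610 W m⁻².
From T_eq⁴ = S(1−A)/(4σ): 1−A = 4σT_eq⁴/S.
1−A = 4 × 5.67×10⁻⁸ × (201)⁴ / 3610 = 0.103.

A ≈ 0.90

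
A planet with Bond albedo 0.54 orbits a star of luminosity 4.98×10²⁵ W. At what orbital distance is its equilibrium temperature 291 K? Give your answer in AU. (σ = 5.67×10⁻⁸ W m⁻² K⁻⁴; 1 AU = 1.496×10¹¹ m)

d ≈ 0.224 AU

From T_eq⁴ = L(1−A)/(16πσd²): d = √[L(1−A)/(16πσT_eq⁴)].
d = √[4.98×10²⁵ × 0.46 / (16π × 5.67×10⁻⁸ × (291)⁴)] = 3.35×10¹⁰ m = 0.224 AU.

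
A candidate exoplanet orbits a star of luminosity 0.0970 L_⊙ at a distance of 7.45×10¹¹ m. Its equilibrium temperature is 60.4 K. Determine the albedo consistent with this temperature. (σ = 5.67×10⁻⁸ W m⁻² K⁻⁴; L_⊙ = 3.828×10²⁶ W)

L = 0.0970 × 3.828×10²⁶ = 3.71×10²⁵ W.
Flux: S = L/(4πd²) = 3.71×10²⁵/(4π×(7.45×10¹¹)²) = 5.32 W m⁻².
From T_eq⁴ = S(1−A)/(4σ): 1−A = 4σT_eq⁴/S.
1−A = 4 × 5.67×10⁻⁸ × (60.4)⁴ / 5.32 = 0.567.

A ≈ 0.43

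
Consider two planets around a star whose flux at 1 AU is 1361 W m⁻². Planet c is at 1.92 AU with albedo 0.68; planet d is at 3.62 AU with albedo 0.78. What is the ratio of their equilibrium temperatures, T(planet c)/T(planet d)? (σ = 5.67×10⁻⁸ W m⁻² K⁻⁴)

T₁/T₂ ≈ 1.508

T_eq = [S₀(1−A)/(4σd²)]^(1/4), so T ∝ (1−A)^(1/4) / √d.
T₁ = [1361×0.32/(4×5.67×10⁻⁸×1.92²)]^(1/4) = 151.07 K.
T₂ = [1361×0.22/(4×5.67×10⁻⁸×3.62²)]^(1/4) = 100.19 K.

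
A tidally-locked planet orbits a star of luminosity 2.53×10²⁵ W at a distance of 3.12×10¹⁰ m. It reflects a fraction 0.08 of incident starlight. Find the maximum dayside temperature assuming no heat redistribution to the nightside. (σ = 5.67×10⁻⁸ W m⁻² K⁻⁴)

T_ss ≈ 428 K

Flux: S = L/(4πd²) = 2.53×10²⁵/(4π×(3.12×10¹⁰)²) = 2070 W m⁻².
With no redistribution each surface element balances locally: S(1−A) = σT⁴.
T = [2070 × 0.92 / 5.67×10⁻⁸]^(1/4) = (3.36×10¹⁰)^(1/4) = 428 K.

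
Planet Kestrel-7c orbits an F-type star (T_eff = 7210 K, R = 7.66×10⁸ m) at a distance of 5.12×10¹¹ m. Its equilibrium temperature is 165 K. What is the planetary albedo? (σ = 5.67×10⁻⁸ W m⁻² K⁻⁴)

L = 4πR_⋆²σT_⋆⁴ = 4π(7.66×10⁸)² × 5.67×10⁻⁸ × (7210)⁴ = 1.13×10²⁷ W.
S = L/(4πd²) = 343 W m⁻².
From T_eq⁴ = S(1−A)/(4σ): 1−A = 4σT_eq⁴/S.
1−A = 4 × 5.67×10⁻⁸ × (165)⁴ / 343 = 0.490.

A ≈ 0.51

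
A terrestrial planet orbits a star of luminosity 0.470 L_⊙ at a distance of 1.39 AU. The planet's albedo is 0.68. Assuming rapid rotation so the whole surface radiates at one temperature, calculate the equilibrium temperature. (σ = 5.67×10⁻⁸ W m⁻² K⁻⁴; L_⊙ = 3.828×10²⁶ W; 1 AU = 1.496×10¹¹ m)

d = 1.39 AU = 2.08×10¹¹ m.
L = 0.470 × 3.828×10²⁶ = 1.80×10²⁶ W.
Flux: S = L/(4πd²) = 1.80×10²⁶/(4π×(2.08×10¹¹)²) = 331 W m⁻².
Energy balance: absorbed = emitted ⇒ πR²·S(1−A) = 4πR²·σT_eq⁴, so T_eq⁴ = S(1−A)/(4σ).
T_eq = [331 × 0.32 / (4 × 5.67×10⁻⁸)]^(1/4) = (4.67×10⁸)^(1/4) = 147 K.

T_eq ≈ 147 K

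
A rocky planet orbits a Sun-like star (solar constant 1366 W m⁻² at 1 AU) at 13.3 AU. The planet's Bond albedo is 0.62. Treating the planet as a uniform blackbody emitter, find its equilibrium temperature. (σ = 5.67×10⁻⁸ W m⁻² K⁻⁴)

T_eq ≈ 60.0 K

Flux at 13.3 AU: S = 1366/13.3² = 7.72 W m⁻².
Energy balance: absorbed = emitted ⇒ πR²·S(1−A) = 4πR²·σT_eq⁴, so T_eq⁴ = S(1−A)/(4σ).
T_eq = [7.72 × 0.38 / (4 × 5.67×10⁻⁸)]^(1/4) = (1.29×10⁷)^(1/4) = 60.0 K.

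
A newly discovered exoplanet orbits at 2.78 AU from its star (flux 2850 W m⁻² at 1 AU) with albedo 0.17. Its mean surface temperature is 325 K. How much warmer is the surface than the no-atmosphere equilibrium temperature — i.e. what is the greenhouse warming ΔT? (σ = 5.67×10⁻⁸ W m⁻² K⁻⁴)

ΔT ≈ 133.3 K

S = 2850/2.78² = 368.8 W m⁻².
T_eq = [S(1−A)/(4σ)]^(1/4) = [368.8×0.83/(4×5.67×10⁻⁸)]^(1/4) = 191.7 K.
ΔT = T_surf − T_eq = 325 − 191.7.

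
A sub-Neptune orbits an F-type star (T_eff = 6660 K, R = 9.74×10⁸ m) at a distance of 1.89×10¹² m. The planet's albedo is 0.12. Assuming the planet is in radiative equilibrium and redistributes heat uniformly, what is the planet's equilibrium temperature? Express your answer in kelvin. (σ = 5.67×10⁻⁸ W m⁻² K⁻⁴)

T_eq ≈ 104 K

L = 4πR_⋆²σT_⋆⁴ = 4π(9.74×10⁸)² × 5.67×10⁻⁸ × (6660)⁴ = 1.33×10²⁷ W.
S = L/(4πd²) = 29.6 W m⁻².
Energy balance: absorbed = emitted ⇒ πR²·S(1−A) = 4πR²·σT_eq⁴, so T_eq⁴ = S(1−A)/(4σ).
T_eq = [29.6 × 0.88 / (4 × 5.67×10⁻⁸)]^(1/4) = (1.15×10⁸)^(1/4) = 104 K.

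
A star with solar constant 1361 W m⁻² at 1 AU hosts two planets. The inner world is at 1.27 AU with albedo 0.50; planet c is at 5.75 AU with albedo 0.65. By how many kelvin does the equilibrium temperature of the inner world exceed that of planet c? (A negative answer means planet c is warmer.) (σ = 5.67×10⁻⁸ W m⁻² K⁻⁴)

T_eq = [S₀(1−A)/(4σd²)]^(1/4), so T ∝ (1−A)^(1/4) / √d.
T₁ = [1361×0.50/(4×5.67×10⁻⁸×1.27²)]^(1/4) = 207.68 K.
T₂ = [1361×0.35/(4×5.67×10⁻⁸×5.75²)]^(1/4) = 89.28 K.

ΔT ≈ 118.4 K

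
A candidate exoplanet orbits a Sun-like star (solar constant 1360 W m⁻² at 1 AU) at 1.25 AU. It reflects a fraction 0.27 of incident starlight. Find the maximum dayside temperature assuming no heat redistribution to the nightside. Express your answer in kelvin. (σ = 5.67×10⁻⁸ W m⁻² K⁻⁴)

Flux at 1.25 AU: S = 1360/1.25² = 870 W m⁻².
With no redistribution each surface element balances locally: S(1−A) = σT⁴.
T = [870 × 0.73 / 5.67×10⁻⁸]^(1/4) = (1.12×10¹⁰)^(1/4) = 325 K.

T_ss ≈ 325 K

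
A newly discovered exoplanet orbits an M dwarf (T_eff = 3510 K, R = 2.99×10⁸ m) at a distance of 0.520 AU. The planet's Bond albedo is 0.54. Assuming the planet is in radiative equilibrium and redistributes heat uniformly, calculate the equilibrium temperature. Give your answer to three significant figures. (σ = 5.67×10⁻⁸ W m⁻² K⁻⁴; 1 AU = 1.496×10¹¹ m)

d = 0.520 AU = 7.78×10¹⁰ m.
L = 4πR_⋆²σT_⋆⁴ = 4π(2.99×10⁸)² × 5.67×10⁻⁸ × (3510)⁴ = 9.67×10²⁴ W.
S = L/(4πd²) = 127 W m⁻².
Energy balance: absorbed = emitted ⇒ πR²·S(1−A) = 4πR²·σT_eq⁴, so T_eq⁴ = S(1−A)/(4σ).
T_eq = [127 × 0.46 / (4 × 5.67×10⁻⁸)]^(1/4) = (2.58×10⁸)^(1/4) = 127 K.

T_eq ≈ 127 K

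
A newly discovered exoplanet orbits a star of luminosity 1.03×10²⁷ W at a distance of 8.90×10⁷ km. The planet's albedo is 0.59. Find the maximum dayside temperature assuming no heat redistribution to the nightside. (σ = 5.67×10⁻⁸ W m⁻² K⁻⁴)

d = 8.90×10⁷ km = 8.90×10¹⁰ m.
Flux: S = L/(4πd²) = 1.03×10²⁷/(4π×(8.90×10¹⁰)²) = 1.03×10⁴ W m⁻².
With no redistribution each surface element balances locally: S(1−A) = σT⁴.
T = [1.03×10⁴ × 0.41 / 5.67×10⁻⁸]^(1/4) = (7.48×10¹⁰)^(1/4) = 523 K.

T_ss ≈ 523 K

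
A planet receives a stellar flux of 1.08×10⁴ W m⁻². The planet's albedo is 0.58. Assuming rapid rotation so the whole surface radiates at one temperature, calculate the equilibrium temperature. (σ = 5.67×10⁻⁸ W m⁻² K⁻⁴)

T_eq ≈ 376 K

Energy balance: absorbed = emitted ⇒ πR²·S(1−A) = 4πR²·σT_eq⁴, so T_eq⁴ = S(1−A)/(4σ).
T_eq = [1.08×10⁴ × 0.42 / (4 × 5.67×10⁻⁸)]^(1/4) = (2.00×10¹⁰)^(1/4) = 376 K.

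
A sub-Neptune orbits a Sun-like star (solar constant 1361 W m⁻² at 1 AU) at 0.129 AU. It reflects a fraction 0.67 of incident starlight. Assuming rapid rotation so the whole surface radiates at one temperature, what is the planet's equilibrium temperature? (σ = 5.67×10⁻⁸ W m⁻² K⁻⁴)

Flux at 0.129 AU: S = 1361/0.129² = 8.18×10⁴ W m⁻².
Energy balance: absorbed = emitted ⇒ πR²·S(1−A) = 4πR²·σT_eq⁴, so T_eq⁴ = S(1−A)/(4σ).
T_eq = [8.18×10⁴ × 0.33 / (4 × 5.67×10⁻⁸)]^(1/4) = (1.19×10¹¹)^(1/4) = 587 K.

T_eq ≈ 587 K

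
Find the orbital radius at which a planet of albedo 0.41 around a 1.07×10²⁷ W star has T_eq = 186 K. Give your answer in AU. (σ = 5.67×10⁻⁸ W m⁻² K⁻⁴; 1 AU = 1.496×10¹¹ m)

From T_eq⁴ = L(1−A)/(16πσd²): d = √[L(1−A)/(16πσT_eq⁴)].
d = √[1.07×10²⁷ × 0.59 / (16π × 5.67×10⁻⁸ × (186)⁴)] = 4.30×10¹¹ m = 2.88 AU.

d ≈ 2.88 AU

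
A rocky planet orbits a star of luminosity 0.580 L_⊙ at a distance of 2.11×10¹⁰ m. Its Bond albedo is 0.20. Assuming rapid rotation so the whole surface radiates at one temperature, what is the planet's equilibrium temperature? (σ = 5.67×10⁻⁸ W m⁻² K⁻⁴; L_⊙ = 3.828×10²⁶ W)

L = 0.580 × 3.828×10²⁶ = 2.22×10²⁶ W.
Flux: S = L/(4πd²) = 2.22×10²⁶/(4π×(2.11×10¹⁰)²) = 3.97×10⁴ W m⁻².
Energy balance: absorbed = emitted ⇒ πR²·S(1−A) = 4πR²·σT_eq⁴, so T_eq⁴ = S(1−A)/(4σ).
T_eq = [3.97×10⁴ × 0.80 / (4 × 5.67×10⁻⁸)]^(1/4) = (1.40×10¹¹)^(1/4) = 612 K.

T_eq ≈ 612 K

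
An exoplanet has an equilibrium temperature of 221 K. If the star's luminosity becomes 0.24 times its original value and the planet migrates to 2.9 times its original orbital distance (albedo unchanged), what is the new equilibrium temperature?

T_eq ∝ L^(1/4) · d^(−1/2).
T′ = 221 × 0.24^(1/4) / 2.9^(1/2) = 90.8 K.

T_eq ≈ 90.8 K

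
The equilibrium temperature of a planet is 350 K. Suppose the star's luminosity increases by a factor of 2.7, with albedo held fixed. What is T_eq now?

T_eq ∝ L^(1/4) · d^(−1/2).
T′ = 350 × 2.7^(1/4) = 449 K.

T_eq ≈ 449 K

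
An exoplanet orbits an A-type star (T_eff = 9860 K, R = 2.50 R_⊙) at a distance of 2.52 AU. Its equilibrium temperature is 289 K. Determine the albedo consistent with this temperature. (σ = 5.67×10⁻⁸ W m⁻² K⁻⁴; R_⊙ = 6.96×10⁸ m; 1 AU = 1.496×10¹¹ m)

A ≈ 0.86

R_⋆ = 2.50 × 6.96×10⁸ = 1.74×10⁹ m.
d = 2.52 AU = 3.77×10¹¹ m.
L = 4πR_⋆²σT_⋆⁴ = 4π(1.74×10⁹)² × 5.67×10⁻⁸ × (9860)⁴ = 2.04×10²⁸ W.
S = L/(4πd²) = 1.14×10⁴ W m⁻².
From T_eq⁴ = S(1−A)/(4σ): 1−A = 4σT_eq⁴/S.
1−A = 4 × 5.67×10⁻⁸ × (289)⁴ / 1.14×10⁴ = 0.139.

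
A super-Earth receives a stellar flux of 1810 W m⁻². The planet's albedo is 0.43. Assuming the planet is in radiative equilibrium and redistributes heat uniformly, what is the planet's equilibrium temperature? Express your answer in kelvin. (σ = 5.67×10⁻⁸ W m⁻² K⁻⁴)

T_eq ≈ 260 K

Energy balance: absorbed = emitted ⇒ πR²·S(1−A) = 4πR²·σT_eq⁴, so T_eq⁴ = S(1−A)/(4σ).
T_eq = [1810 × 0.57 / (4 × 5.67×10⁻⁸)]^(1/4) = (4.55×10⁹)^(1/4) = 260 K.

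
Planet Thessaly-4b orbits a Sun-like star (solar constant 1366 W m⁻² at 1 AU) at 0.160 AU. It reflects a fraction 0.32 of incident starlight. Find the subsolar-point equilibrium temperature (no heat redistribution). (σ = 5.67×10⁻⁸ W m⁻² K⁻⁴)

T_ss ≈ 894 K

Flux at 0.160 AU: S = 1366/0.160² = 5.34×10⁴ W m⁻².
At the subsolar point the surface absorbs S(1−A) and emits σT⁴ per unit area — no factor of 4, since only the local patch is in balance.
T = [5.34×10⁴ × 0.68 / 5.67×10⁻⁸]^(1/4) = (6.40×10¹¹)^(1/4) = 894 K.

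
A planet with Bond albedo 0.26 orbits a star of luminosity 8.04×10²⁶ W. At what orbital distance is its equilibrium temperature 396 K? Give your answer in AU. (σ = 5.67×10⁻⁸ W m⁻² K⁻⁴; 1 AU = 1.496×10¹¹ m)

From T_eq⁴ = L(1−A)/(16πσd²): d = √[L(1−A)/(16πσT_eq⁴)].
d = √[8.04×10²⁶ × 0.74 / (16π × 5.67×10⁻⁸ × (396)⁴)] = 9.21×10¹⁰ m = 0.616 AU.

d ≈ 0.616 AU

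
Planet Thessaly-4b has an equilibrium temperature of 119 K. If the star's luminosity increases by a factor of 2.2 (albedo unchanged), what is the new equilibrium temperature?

T_eq ∝ L^(1/4) · d^(−1/2).
T′ = 119 × 2.2^(1/4) = 145 K.

T_eq ≈ 145 K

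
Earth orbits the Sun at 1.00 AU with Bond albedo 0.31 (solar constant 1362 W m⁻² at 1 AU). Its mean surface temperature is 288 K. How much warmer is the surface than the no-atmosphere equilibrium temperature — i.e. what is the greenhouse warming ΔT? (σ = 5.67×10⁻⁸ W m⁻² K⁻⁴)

S = 1362/1.00² = 1362 W m⁻².
T_eq = [S(1−A)/(4σ)]^(1/4) = [1362×0.69/(4×5.67×10⁻⁸)]^(1/4) = 253.7 K.
ΔT = T_surf − T_eq = 288 − 253.7.

ΔT ≈ 34.3 K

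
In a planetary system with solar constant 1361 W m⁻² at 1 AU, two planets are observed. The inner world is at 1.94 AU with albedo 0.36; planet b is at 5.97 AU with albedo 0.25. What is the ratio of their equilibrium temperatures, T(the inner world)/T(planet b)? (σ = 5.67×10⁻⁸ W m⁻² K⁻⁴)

T₁/T₂ ≈ 1.686

T_eq = [S₀(1−A)/(4σd²)]^(1/4), so T ∝ (1−A)^(1/4) / √d.
T₁ = [1361×0.64/(4×5.67×10⁻⁸×1.94²)]^(1/4) = 178.73 K.
T₂ = [1361×0.75/(4×5.67×10⁻⁸×5.97²)]^(1/4) = 106.01 K.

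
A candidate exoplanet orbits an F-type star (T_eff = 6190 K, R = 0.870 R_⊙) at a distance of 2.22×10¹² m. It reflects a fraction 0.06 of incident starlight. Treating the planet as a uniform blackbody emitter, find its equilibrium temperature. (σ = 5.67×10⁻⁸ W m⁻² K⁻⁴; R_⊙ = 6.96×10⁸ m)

R_⋆ = 0.870 × 6.96×10⁸ = 6.06×10⁸ m.
L = 4πR_⋆²σT_⋆⁴ = 4π(6.06×10⁸)² × 5.67×10⁻⁸ × (6190)⁴ = 3.84×10²⁶ W.
S = L/(4πd²) = 6.19 W m⁻².
Energy balance: absorbed = emitted ⇒ πR²·S(1−A) = 4πR²·σT_eq⁴, so T_eq⁴ = S(1−A)/(4σ).
T_eq = [6.19 × 0.94 / (4 × 5.67×10⁻⁸)]^(1/4) = (2.57×10⁷)^(1/4) = 71.2 K.

T_eq ≈ 71.2 K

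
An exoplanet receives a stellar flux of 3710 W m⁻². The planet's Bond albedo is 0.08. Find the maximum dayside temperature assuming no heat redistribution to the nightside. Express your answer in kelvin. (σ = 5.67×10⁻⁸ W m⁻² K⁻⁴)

With no redistribution each surface element balances locally: S(1−A) = σT⁴.
T = [3710 × 0.92 / 5.67×10⁻⁸]^(1/4) = (6.02×10¹⁰)^(1/4) = 495 K.

T_ss ≈ 495 K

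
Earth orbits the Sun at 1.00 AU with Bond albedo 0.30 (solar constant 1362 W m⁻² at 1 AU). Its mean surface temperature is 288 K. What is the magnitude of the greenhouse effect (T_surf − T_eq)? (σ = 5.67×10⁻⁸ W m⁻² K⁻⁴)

S = 1362/1.00² = 1362 W m⁻².
T_eq = [S(1−A)/(4σ)]^(1/4) = [1362×0.70/(4×5.67×10⁻⁸)]^(1/4) = 254.6 K.
ΔT = T_surf − T_eq = 288 − 254.6.

ΔT ≈ 33.4 K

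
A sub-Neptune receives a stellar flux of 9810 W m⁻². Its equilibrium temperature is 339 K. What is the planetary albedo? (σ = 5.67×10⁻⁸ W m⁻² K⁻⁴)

A ≈ 0.69

From T_eq⁴ = S(1−A)/(4σ): 1−A = 4σT_eq⁴/S.
1−A = 4 × 5.67×10⁻⁸ × (339)⁴ / 9810 = 0.305.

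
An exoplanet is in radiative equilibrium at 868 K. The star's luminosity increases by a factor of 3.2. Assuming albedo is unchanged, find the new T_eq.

T_eq ∝ L^(1/4) · d^(−1/2).
T′ = 868 × 3.2^(1/4) = 1160 K.

T_eq ≈ 1160 K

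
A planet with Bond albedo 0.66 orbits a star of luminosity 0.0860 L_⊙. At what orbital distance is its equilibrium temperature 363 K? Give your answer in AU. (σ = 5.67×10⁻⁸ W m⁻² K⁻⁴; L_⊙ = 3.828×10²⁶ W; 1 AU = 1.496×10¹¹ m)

d ≈ 0.101 AU

L = 0.0860 × 3.828×10²⁶ = 3.29×10²⁵ W.
From T_eq⁴ = L(1−A)/(16πσd²): d = √[L(1−A)/(16πσT_eq⁴)].
d = √[3.29×10²⁵ × 0.34 / (16π × 5.67×10⁻⁸ × (363)⁴)] = 1.50×10¹⁰ m = 0.101 AU.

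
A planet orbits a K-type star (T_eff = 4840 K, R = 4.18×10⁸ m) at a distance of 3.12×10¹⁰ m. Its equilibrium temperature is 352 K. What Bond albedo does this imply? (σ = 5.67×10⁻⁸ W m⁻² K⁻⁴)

L = 4πR_⋆²σT_⋆⁴ = 4π(4.18×10⁸)² × 5.67×10⁻⁸ × (4840)⁴ = 6.83×10²⁵ W.
S = L/(4πd²) = 5580 W m⁻².
From T_eq⁴ = S(1−A)/(4σ): 1−A = 4σT_eq⁴/S.
1−A = 4 × 5.67×10⁻⁸ × (352)⁴ / 5580 = 0.623.

A ≈ 0.38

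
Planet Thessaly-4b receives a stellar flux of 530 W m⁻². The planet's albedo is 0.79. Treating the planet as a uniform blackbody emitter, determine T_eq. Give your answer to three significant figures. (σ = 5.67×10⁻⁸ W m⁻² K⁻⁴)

T_eq ≈ 149 K

Energy balance: absorbed = emitted ⇒ πR²·S(1−A) = 4πR²·σT_eq⁴, so T_eq⁴ = S(1−A)/(4σ).
T_eq = [530 × 0.21 / (4 × 5.67×10⁻⁸)]^(1/4) = (4.91×10⁸)^(1/4) = 149 K.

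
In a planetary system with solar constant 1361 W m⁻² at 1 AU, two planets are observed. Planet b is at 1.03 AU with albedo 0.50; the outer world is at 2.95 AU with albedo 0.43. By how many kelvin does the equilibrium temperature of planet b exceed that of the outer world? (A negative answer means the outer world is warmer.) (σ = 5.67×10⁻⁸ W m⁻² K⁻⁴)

T_eq = [S₀(1−A)/(4σd²)]^(1/4), so T ∝ (1−A)^(1/4) / √d.
T₁ = [1361×0.50/(4×5.67×10⁻⁸×1.03²)]^(1/4) = 230.61 K.
T₂ = [1361×0.57/(4×5.67×10⁻⁸×2.95²)]^(1/4) = 140.80 K.

ΔT ≈ 89.8 K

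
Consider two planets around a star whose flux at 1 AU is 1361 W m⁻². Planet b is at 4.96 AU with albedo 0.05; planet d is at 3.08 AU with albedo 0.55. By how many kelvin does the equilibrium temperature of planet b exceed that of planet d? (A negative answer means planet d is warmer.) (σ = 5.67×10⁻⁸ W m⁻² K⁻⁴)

ΔT ≈ -6.5 K

T_eq = [S₀(1−A)/(4σd²)]^(1/4), so T ∝ (1−A)^(1/4) / √d.
T₁ = [1361×0.95/(4×5.67×10⁻⁸×4.96²)]^(1/4) = 123.38 K.
T₂ = [1361×0.45/(4×5.67×10⁻⁸×3.08²)]^(1/4) = 129.89 K.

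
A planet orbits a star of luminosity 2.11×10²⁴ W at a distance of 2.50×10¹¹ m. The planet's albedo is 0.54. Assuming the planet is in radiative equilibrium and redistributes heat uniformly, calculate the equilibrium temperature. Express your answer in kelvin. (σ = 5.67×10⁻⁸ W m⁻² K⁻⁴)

T_eq ≈ 48.3 K

Flux: S = L/(4πd²) = 2.11×10²⁴/(4π×(2.50×10¹¹)²) = 2.69 W m⁻².
Energy balance: absorbed = emitted ⇒ πR²·S(1−A) = 4πR²·σT_eq⁴, so T_eq⁴ = S(1−A)/(4σ).
T_eq = [2.69 × 0.46 / (4 × 5.67×10⁻⁸)]^(1/4) = (5.45×10⁶)^(1/4) = 48.3 K.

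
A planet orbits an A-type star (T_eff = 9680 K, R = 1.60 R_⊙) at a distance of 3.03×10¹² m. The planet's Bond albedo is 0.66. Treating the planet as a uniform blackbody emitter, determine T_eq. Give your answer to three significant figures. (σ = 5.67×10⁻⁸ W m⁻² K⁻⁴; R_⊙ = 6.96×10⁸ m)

R_⋆ = 1.60 × 6.96×10⁸ = 1.11×10⁹ m.
L = 4πR_⋆²σT_⋆⁴ = 4π(1.11×10⁹)² × 5.67×10⁻⁸ × (9680)⁴ = 7.76×10²⁷ W.
S = L/(4πd²) = 67.2 W m⁻².
Energy balance: absorbed = emitted ⇒ πR²·S(1−A) = 4πR²·σT_eq⁴, so T_eq⁴ = S(1−A)/(4σ).
T_eq = [67.2 × 0.34 / (4 × 5.67×10⁻⁸)]^(1/4) = (1.01×10⁸)^(1/4) = 100 K.

T_eq ≈ 100 K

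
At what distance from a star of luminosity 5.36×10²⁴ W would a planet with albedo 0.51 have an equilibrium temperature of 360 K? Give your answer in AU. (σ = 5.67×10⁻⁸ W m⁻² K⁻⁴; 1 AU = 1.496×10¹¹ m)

From T_eq⁴ = L(1−A)/(16πσd²): d = √[L(1−A)/(16πσT_eq⁴)].
d = √[5.36×10²⁴ × 0.49 / (16π × 5.67×10⁻⁸ × (360)⁴)] = 7.41×10⁹ m = 0.0495 AU.

d ≈ 0.0495 AU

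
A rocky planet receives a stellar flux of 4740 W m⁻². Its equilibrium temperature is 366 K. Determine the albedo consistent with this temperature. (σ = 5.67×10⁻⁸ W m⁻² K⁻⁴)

From T_eq⁴ = S(1−A)/(4σ): 1−A = 4σT_eq⁴/S.
1−A = 4 × 5.67×10⁻⁸ × (366)⁴ / 4740 = 0.859.

A ≈ 0.14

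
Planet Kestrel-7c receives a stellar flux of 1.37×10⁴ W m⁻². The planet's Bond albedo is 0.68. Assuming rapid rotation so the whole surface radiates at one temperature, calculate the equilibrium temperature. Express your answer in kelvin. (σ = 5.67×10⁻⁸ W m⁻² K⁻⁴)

T_eq ≈ 373 K

Energy balance: absorbed = emitted ⇒ πR²·S(1−A) = 4πR²·σT_eq⁴, so T_eq⁴ = S(1−A)/(4σ).
T_eq = [1.37×10⁴ × 0.32 / (4 × 5.67×10⁻⁸)]^(1/4) = (1.93×10¹⁰)^(1/4) = 373 K.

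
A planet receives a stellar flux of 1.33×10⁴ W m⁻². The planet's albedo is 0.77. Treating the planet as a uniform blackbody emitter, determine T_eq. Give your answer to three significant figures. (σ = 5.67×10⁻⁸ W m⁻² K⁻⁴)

Energy balance: absorbed = emitted ⇒ πR²·S(1−A) = 4πR²·σT_eq⁴, so T_eq⁴ = S(1−A)/(4σ).
T_eq = [1.33×10⁴ × 0.23 / (4 × 5.67×10⁻⁸)]^(1/4) = (1.35×10¹⁰)^(1/4) = 341 K.

T_eq ≈ 341 K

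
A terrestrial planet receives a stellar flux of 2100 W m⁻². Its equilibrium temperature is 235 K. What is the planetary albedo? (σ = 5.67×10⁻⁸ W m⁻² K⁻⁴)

A ≈ 0.67

From T_eq⁴ = S(1−A)/(4σ): 1−A = 4σT_eq⁴/S.
1−A = 4 × 5.67×10⁻⁸ × (235)⁴ / 2100 = 0.329.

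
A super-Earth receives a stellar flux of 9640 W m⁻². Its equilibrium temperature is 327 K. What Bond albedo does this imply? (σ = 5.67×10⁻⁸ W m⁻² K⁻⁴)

From T_eq⁴ = S(1−A)/(4σ): 1−A = 4σT_eq⁴/S.
1−A = 4 × 5.67×10⁻⁸ × (327)⁴ / 9640 = 0.269.

A ≈ 0.73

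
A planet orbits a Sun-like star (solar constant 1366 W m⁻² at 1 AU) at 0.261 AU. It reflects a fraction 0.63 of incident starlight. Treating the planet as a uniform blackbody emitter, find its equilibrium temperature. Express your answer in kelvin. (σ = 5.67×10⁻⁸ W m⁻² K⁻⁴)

T_eq ≈ 425 K

Flux at 0.261 AU: S = 1366/0.261² = 2.01×10⁴ W m⁻².
Energy balance: absorbed = emitted ⇒ πR²·S(1−A) = 4πR²·σT_eq⁴, so T_eq⁴ = S(1−A)/(4σ).
T_eq = [2.01×10⁴ × 0.37 / (4 × 5.67×10⁻⁸)]^(1/4) = (3.27×10¹⁰)^(1/4) = 425 K.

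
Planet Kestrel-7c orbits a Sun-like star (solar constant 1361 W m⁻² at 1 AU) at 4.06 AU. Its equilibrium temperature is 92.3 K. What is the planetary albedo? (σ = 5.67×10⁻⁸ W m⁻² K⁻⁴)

Flux at 4.06 AU: S = 1361/4.06² = 82.6 W m⁻².
From T_eq⁴ = S(1−A)/(4σ): 1−A = 4σT_eq⁴/S.
1−A = 4 × 5.67×10⁻⁸ × (92.3)⁴ / 82.6 = 0.199.

A ≈ 0.80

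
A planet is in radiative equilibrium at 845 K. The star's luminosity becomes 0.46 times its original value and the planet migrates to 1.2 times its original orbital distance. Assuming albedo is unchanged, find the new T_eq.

T_eq ≈ 635 K

T_eq ∝ L^(1/4) · d^(−1/2).
T′ = 845 × 0.46^(1/4) / 1.2^(1/2) = 635 K.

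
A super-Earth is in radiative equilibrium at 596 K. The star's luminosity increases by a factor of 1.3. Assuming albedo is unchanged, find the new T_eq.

T_eq ∝ L^(1/4) · d^(−1/2).
T′ = 596 × 1.3^(1/4) = 636 K.

T_eq ≈ 636 K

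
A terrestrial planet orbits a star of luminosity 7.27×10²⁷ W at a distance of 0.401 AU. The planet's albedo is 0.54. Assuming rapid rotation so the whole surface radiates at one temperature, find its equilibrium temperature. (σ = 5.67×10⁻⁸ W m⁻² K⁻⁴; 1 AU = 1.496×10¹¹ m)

T_eq ≈ 756 K

d = 0.401 AU = 6.00×10¹⁰ m.
Flux: S = L/(4πd²) = 7.27×10²⁷/(4π×(6.00×10¹⁰)²) = 1.61×10⁵ W m⁻².
Energy balance: absorbed = emitted ⇒ πR²·S(1−A) = 4πR²·σT_eq⁴, so T_eq⁴ = S(1−A)/(4σ).
T_eq = [1.61×10⁵ × 0.46 / (4 × 5.67×10⁻⁸)]^(1/4) = (3.26×10¹¹)^(1/4) = 756 K.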